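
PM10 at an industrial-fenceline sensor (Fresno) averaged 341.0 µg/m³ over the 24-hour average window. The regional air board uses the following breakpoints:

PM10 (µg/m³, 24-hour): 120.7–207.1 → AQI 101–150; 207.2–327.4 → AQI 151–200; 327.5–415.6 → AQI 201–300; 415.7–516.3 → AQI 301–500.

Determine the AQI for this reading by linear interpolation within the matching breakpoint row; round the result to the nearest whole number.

216

PM10: row 327.5–415.6 (AQI 201–300). (300−201)·(341.0−327.5)/(415.6−327.5) + 201 = 99·13.5/88.1 + 201 ≈ 216.17 → 216.
AQI 216 falls in the Very Unhealthy category.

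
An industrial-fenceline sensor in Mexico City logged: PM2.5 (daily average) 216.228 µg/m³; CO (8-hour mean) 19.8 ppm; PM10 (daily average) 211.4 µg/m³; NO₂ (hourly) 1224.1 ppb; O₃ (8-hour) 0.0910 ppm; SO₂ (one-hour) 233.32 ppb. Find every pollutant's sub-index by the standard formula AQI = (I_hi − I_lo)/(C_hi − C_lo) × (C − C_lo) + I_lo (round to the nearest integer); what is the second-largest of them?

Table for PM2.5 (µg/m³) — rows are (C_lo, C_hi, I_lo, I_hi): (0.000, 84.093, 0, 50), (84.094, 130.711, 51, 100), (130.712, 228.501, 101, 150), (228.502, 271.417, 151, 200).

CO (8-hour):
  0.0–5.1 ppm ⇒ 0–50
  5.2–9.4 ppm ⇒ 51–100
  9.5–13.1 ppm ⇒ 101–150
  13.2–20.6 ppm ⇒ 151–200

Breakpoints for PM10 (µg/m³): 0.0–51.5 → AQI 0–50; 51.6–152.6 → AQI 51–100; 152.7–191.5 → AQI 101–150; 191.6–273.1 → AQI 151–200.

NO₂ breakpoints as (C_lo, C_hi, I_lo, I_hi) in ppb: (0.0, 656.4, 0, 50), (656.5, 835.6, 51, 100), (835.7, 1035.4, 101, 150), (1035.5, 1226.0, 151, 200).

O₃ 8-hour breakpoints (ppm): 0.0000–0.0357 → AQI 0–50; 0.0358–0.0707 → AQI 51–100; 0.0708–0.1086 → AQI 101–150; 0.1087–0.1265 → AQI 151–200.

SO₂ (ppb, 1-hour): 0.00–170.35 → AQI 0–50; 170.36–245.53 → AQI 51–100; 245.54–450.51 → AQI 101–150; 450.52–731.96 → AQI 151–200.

195

PM2.5: row 130.712–228.501 (AQI 101–150). (150−101)·(216.228−130.712)/(228.501−130.712) + 101 = 49·85.516/97.789 + 101 ≈ 143.85 → 144.
CO: 19.8 lies in 13.2–20.6, so I_lo=151, I_hi=200, C_lo=13.2, C_hi=20.6.
(200−151)/(20.6−13.2) × (19.8−13.2) + 151 = 49/7.4 × 6.6 + 151 ≈ 194.70 → 195.
PM10: 211.4 ∈ [191.6, 273.1] ↔ index [151, 200].
151 + (211.4−191.6)·(200−151)/(273.1−191.6) = 151 + 19.8·49/81.5 ≈ 162.90, so AQI = 163.
NO₂ 1224.1: bracket 1035.5–1226.0 → index 151–200; slope 49/190.5, offset 188.6.
AQI = 151 + 49/190.5·188.6 ≈ 199.51 ⇒ 200.
O₃: 0.0910 lies in 0.0708–0.1086, so I_lo=101, I_hi=150, C_lo=0.0708, C_hi=0.1086.
(150−101)/(0.1086−0.0708) × (0.0910−0.0708) + 101 = 49/0.0378 × 0.0202 + 101 ≈ 127.19 → 127.
SO₂ 233.32: bracket 170.36–245.53 → index 51–100; slope 49/75.17, offset 62.96.
AQI = 51 + 49/75.17·62.96 ≈ 92.04 ⇒ 92.
Sub-indices: PM2.5→144, CO→195, PM10→163, NO₂→200, O₃→127, SO₂→92. Ranked high→low: 200, 195, 163, 144, 127, 92. Second-highest sub-index = 195.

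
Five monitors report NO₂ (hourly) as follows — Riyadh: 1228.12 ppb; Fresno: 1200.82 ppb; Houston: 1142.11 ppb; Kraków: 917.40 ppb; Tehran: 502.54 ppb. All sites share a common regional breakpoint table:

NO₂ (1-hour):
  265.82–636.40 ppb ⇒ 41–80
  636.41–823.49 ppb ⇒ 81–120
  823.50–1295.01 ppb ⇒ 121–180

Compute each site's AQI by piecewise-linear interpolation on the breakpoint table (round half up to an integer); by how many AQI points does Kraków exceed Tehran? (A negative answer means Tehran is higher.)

Riyadh: row 823.50–1295.01 (AQI 121–180). (180−121)·(1228.12−823.50)/(1295.01−823.50) + 121 = 59·404.62/471.51 + 121 ≈ 171.63 → 172.
Fresno 1200.82: bracket 823.50–1295.01 → index 121–180; slope 59/471.51, offset 377.32.
AQI = 121 + 59/471.51·377.32 ≈ 168.21 ⇒ 168.
Houston: 1142.11 ∈ [823.50, 1295.01] ↔ index [121, 180].
121 + (1142.11−823.50)·(180−121)/(1295.01−823.50) = 121 + 318.61·59/471.51 ≈ 160.87, so AQI = 161.
Kraków: row 823.50–1295.01 (AQI 121–180). (180−121)·(917.40−823.50)/(1295.01−823.50) + 121 = 59·93.90/471.51 + 121 ≈ 132.75 → 133.
Tehran 502.54: bracket 265.82–636.40 → index 41–80; slope 39/370.58, offset 236.72.
AQI = 41 + 39/370.58·236.72 ≈ 65.91 ⇒ 66.
AQIs: Riyadh=172, Fresno=168, Houston=161, Kraków=133, Tehran=66. Kraków (133) − Tehran (66) = 67.

67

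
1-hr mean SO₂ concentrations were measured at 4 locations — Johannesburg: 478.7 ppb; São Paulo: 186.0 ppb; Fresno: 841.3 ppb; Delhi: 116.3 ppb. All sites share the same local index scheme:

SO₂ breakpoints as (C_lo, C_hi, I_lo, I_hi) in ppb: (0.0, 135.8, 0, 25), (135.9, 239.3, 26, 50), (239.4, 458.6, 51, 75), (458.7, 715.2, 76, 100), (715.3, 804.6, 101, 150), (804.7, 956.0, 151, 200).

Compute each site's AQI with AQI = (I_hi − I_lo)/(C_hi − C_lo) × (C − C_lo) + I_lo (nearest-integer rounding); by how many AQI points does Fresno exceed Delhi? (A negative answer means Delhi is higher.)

142

Johannesburg: 478.7 lies in 458.7–715.2, so I_lo=76, I_hi=100, C_lo=458.7, C_hi=715.2.
(100−76)/(715.2−458.7) × (478.7−458.7) + 76 = 24/256.5 × 20.0 + 76 ≈ 77.87 → 78.
São Paulo 186.0: bracket 135.9–239.3 → index 26–50; slope 24/103.4, offset 50.1.
AQI = 26 + 24/103.4·50.1 ≈ 37.63 ⇒ 38.
Fresno: row 804.7–956.0 (AQI 151–200). (200−151)·(841.3−804.7)/(956.0−804.7) + 151 = 49·36.6/151.3 + 151 ≈ 162.85 → 163.
Delhi: row 0.0–135.8 (AQI 0–25). (25−0)·(116.3−0.0)/(135.8−0.0) + 0 = 25·116.3/135.8 + 0 ≈ 21.41 → 21.
AQIs: Johannesburg=78, São Paulo=38, Fresno=163, Delhi=21. Fresno (163) − Delhi (21) = 142.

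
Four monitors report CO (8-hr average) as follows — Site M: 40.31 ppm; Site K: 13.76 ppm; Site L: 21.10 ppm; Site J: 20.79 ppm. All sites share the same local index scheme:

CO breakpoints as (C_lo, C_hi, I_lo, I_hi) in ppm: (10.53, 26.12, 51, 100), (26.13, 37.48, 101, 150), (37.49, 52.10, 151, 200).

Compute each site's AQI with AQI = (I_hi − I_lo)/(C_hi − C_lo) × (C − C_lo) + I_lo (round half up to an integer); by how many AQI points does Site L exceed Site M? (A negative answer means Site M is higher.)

-76

Site M: 40.31 lies in 37.49–52.10, so I_lo=151, I_hi=200, C_lo=37.49, C_hi=52.10.
(200−151)/(52.10−37.49) × (40.31−37.49) + 151 = 49/14.61 × 2.82 + 151 ≈ 160.46 → 160.
Site K: row 10.53–26.12 (AQI 51–100). (100−51)·(13.76−10.53)/(26.12−10.53) + 51 = 49·3.23/15.59 + 51 ≈ 61.15 → 61.
Site L: 21.10 lies in 10.53–26.12, so I_lo=51, I_hi=100, C_lo=10.53, C_hi=26.12.
(100−51)/(26.12−10.53) × (21.10−10.53) + 51 = 49/15.59 × 10.57 + 51 ≈ 84.22 → 84.
Site J 20.79: bracket 10.53–26.12 → index 51–100; slope 49/15.59, offset 10.26.
AQI = 51 + 49/15.59·10.26 ≈ 83.25 ⇒ 83.
AQIs: Site M=160, Site K=61, Site L=84, Site J=83. Site L (84) − Site M (160) = -76.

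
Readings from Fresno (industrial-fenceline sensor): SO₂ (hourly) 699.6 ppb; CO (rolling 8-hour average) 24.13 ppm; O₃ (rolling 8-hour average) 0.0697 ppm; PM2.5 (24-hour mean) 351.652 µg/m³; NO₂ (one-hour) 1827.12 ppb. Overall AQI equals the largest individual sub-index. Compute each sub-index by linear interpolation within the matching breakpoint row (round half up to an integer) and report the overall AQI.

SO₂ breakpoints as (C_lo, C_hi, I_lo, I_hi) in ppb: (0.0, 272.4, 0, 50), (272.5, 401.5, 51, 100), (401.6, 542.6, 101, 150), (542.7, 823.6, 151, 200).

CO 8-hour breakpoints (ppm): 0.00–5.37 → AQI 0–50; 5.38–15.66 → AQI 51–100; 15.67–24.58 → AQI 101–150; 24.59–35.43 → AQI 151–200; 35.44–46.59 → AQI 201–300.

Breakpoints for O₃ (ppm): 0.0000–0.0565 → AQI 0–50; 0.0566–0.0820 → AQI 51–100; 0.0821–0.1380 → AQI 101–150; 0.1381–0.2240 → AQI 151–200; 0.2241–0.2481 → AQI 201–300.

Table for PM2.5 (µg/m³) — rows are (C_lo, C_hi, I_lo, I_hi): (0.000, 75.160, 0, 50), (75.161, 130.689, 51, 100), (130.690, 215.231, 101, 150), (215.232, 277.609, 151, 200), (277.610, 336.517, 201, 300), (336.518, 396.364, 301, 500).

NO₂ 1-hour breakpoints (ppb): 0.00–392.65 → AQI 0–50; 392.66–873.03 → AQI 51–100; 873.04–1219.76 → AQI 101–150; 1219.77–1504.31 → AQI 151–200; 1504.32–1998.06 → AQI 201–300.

SO₂: 699.6 ∈ [542.7, 823.6] ↔ index [151, 200].
151 + (699.6−542.7)·(200−151)/(823.6−542.7) = 151 + 156.9·49/280.9 ≈ 178.37, so AQI = 178.
CO: 24.13 lies in 15.67–24.58, so I_lo=101, I_hi=150, C_lo=15.67, C_hi=24.58.
(150−101)/(24.58−15.67) × (24.13−15.67) + 101 = 49/8.91 × 8.46 + 101 ≈ 147.53 → 148.
O₃: row 0.0566–0.0820 (AQI 51–100). (100−51)·(0.0697−0.0566)/(0.0820−0.0566) + 51 = 49·0.0131/0.0254 + 51 ≈ 76.27 → 76.
PM2.5: 351.652 lies in 336.518–396.364, so I_lo=301, I_hi=500, C_lo=336.518, C_hi=396.364.
(500−301)/(396.364−336.518) × (351.652−336.518) + 301 = 199/59.846 × 15.134 + 301 ≈ 351.32 → 351.
NO₂: 1827.12 lies in 1504.32–1998.06, so I_lo=201, I_hi=300, C_lo=1504.32, C_hi=1998.06.
(300−201)/(1998.06−1504.32) × (1827.12−1504.32) + 201 = 99/493.74 × 322.80 + 201 ≈ 265.72 → 266.
Sub-indices: SO₂→178, CO→148, O₃→76, PM2.5→351, NO₂→266. Overall AQI = max = 351; dominant pollutant is PM2.5.

351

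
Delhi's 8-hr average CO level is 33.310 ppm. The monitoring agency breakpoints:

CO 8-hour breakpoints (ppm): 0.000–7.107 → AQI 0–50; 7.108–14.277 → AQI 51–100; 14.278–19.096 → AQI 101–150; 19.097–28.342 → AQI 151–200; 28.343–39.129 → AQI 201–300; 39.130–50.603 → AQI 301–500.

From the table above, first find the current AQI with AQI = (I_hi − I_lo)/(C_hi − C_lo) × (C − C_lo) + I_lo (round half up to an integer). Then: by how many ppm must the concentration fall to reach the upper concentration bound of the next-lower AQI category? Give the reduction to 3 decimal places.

CO 33.310: bracket 28.343–39.129 → index 201–300; slope 99/10.786, offset 4.967.
AQI = 201 + 99/10.786·4.967 ≈ 246.59 ⇒ 247.
Current AQI 247 is in the Very Unhealthy range (201–300). The next-lower category tops out at AQI 200, whose upper concentration bound is 28.342 ppm.
Reduction needed = 33.310 − 28.342 = 4.968 ppm.

4.968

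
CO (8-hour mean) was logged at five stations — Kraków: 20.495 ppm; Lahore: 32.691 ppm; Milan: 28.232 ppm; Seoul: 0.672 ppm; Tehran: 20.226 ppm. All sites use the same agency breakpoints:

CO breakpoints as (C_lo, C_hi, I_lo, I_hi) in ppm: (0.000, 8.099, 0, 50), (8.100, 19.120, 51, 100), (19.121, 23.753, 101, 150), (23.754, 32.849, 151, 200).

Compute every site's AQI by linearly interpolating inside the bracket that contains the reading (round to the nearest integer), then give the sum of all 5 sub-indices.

607

Kraków: row 19.121–23.753 (AQI 101–150). (150−101)·(20.495−19.121)/(23.753−19.121) + 101 = 49·1.374/4.632 + 101 ≈ 115.53 → 116.
Lahore: 32.691 lies in 23.754–32.849, so I_lo=151, I_hi=200, C_lo=23.754, C_hi=32.849.
(200−151)/(32.849−23.754) × (32.691−23.754) + 151 = 49/9.095 × 8.937 + 151 ≈ 199.15 → 199.
Milan: row 23.754–32.849 (AQI 151–200). (200−151)·(28.232−23.754)/(32.849−23.754) + 151 = 49·4.478/9.095 + 151 ≈ 175.13 → 175.
Seoul: row 0.000–8.099 (AQI 0–50). (50−0)·(0.672−0.000)/(8.099−0.000) + 0 = 50·0.672/8.099 + 0 ≈ 4.15 → 4.
Tehran: row 19.121–23.753 (AQI 101–150). (150−101)·(20.226−19.121)/(23.753−19.121) + 101 = 49·1.105/4.632 + 101 ≈ 112.69 → 113.
AQIs: Kraków=116, Lahore=199, Milan=175, Seoul=4, Tehran=113. Sum = 116 + 199 + 175 + 4 + 113 = 607.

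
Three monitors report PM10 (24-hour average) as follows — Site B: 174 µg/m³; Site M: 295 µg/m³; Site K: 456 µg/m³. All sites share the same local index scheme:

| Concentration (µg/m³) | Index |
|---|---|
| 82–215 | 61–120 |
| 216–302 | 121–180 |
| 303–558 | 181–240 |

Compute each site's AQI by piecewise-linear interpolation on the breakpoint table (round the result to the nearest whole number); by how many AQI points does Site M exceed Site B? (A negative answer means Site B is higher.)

Site B: 174 lies in 82–215, so I_lo=61, I_hi=120, C_lo=82, C_hi=215.
(120−61)/(215−82) × (174−82) + 61 = 59/133 × 92 + 61 ≈ 101.81 → 102.
Site M: 295 lies in 216–302, so I_lo=121, I_hi=180, C_lo=216, C_hi=302.
(180−121)/(302−216) × (295−216) + 121 = 59/86 × 79 + 121 ≈ 175.20 → 175.
Site K: row 303–558 (AQI 181–240). (240−181)·(456−303)/(558−303) + 181 = 59·153/255 + 181 ≈ 216.40 → 216.
AQIs: Site B=102, Site M=175, Site K=216. Site M (175) − Site B (102) = 73.

73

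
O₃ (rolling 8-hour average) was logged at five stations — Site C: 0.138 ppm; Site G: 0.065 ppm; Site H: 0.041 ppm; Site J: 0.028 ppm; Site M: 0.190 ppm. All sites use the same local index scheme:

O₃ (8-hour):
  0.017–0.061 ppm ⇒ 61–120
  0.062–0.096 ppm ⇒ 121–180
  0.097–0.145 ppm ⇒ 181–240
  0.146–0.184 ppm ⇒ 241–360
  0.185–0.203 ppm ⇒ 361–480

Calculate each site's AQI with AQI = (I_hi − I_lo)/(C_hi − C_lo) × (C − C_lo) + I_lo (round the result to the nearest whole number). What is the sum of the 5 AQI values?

920

Site C: 0.138 lies in 0.097–0.145, so I_lo=181, I_hi=240, C_lo=0.097, C_hi=0.145.
(240−181)/(0.145−0.097) × (0.138−0.097) + 181 = 59/0.048 × 0.041 + 181 ≈ 231.40 → 231.
Site G 0.065: bracket 0.062–0.096 → index 121–180; slope 59/0.034, offset 0.003.
AQI = 121 + 59/0.034·0.003 ≈ 126.21 ⇒ 126.
Site H: 0.041 ∈ [0.017, 0.061] ↔ index [61, 120].
61 + (0.041−0.017)·(120−61)/(0.061−0.017) = 61 + 0.024·59/0.044 ≈ 93.18, so AQI = 93.
Site J: 0.028 ∈ [0.017, 0.061] ↔ index [61, 120].
61 + (0.028−0.017)·(120−61)/(0.061−0.017) = 61 + 0.011·59/0.044 ≈ 75.75, so AQI = 76.
Site M 0.190: bracket 0.185–0.203 → index 361–480; slope 119/0.018, offset 0.005.
AQI = 361 + 119/0.018·0.005 ≈ 394.06 ⇒ 394.
AQIs: Site C=231, Site G=126, Site H=93, Site J=76, Site M=394. Sum = 231 + 126 + 93 + 76 + 394 = 920.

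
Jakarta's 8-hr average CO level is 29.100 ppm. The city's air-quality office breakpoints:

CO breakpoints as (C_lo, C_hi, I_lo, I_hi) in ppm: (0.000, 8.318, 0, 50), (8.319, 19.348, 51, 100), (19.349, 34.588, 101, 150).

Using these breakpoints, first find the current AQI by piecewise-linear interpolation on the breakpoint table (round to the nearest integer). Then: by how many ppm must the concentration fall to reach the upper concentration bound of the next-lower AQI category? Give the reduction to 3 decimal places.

CO: 29.100 lies in 19.349–34.588, so I_lo=101, I_hi=150, C_lo=19.349, C_hi=34.588.
(150−101)/(34.588−19.349) × (29.100−19.349) + 101 = 49/15.239 × 9.751 + 101 ≈ 132.35 → 132.
Current AQI 132 is in the Unhealthy for Sensitive Groups range (101–150). The next-lower category tops out at AQI 100, whose upper concentration bound is 19.348 ppm.
Reduction needed = 29.100 − 19.348 = 9.752 ppm.

9.752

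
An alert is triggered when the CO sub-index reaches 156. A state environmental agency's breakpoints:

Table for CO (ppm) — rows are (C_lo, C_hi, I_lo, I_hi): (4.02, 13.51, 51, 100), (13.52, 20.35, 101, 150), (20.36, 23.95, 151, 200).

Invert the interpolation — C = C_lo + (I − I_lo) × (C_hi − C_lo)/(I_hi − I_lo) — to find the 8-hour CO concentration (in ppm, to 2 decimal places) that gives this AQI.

20.73

AQI 156 lies in the 151–200 band, which corresponds to 20.36–23.95 ppm.
C = 20.36 + (156−151)×(23.95−20.36)/(200−151) = 20.36 + 5×3.59/49 ≈ 20.7263 ppm → 20.73 ppm to 2 dp.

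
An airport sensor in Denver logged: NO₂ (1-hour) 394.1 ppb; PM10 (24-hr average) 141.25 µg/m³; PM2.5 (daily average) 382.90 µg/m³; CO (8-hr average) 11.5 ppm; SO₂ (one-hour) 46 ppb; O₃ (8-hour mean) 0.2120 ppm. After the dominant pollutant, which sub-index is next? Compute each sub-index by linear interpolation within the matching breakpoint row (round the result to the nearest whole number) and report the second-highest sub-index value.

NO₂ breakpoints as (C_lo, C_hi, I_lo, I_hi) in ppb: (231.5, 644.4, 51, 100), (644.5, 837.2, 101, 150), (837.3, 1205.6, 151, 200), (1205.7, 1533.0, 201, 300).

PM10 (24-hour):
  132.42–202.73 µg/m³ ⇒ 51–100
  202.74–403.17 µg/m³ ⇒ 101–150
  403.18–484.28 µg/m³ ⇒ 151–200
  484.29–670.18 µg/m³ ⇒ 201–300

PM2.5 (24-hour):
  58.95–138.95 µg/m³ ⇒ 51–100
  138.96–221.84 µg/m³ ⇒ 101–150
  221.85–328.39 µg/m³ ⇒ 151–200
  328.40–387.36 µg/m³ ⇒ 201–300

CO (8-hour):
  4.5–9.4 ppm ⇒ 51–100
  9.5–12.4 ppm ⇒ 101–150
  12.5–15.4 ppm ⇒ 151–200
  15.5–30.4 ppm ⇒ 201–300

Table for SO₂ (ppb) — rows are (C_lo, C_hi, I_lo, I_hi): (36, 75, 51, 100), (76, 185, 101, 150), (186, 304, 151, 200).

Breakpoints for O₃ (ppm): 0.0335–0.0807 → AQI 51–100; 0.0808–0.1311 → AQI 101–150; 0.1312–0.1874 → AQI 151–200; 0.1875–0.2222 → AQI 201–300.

NO₂ 394.1: bracket 231.5–644.4 → index 51–100; slope 49/412.9, offset 162.6.
AQI = 51 + 49/412.9·162.6 ≈ 70.30 ⇒ 70.
PM10: 141.25 lies in 132.42–202.73, so I_lo=51, I_hi=100, C_lo=132.42, C_hi=202.73.
(100−51)/(202.73−132.42) × (141.25−132.42) + 51 = 49/70.31 × 8.83 + 51 ≈ 57.15 → 57.
PM2.5: row 328.40–387.36 (AQI 201–300). (300−201)·(382.90−328.40)/(387.36−328.40) + 201 = 99·54.50/58.96 + 201 ≈ 292.51 → 293.
CO 11.5: bracket 9.5–12.4 → index 101–150; slope 49/2.9, offset 2.0.
AQI = 101 + 49/2.9·2.0 ≈ 134.79 ⇒ 135.
SO₂ 46: bracket 36–75 → index 51–100; slope 49/39, offset 10.
AQI = 51 + 49/39·10 ≈ 63.56 ⇒ 64.
O₃: 0.2120 lies in 0.1875–0.2222, so I_lo=201, I_hi=300, C_lo=0.1875, C_hi=0.2222.
(300−201)/(0.2222−0.1875) × (0.2120−0.1875) + 201 = 99/0.0347 × 0.0245 + 201 ≈ 270.90 → 271.
Sub-indices: NO₂→70, PM10→57, PM2.5→293, CO→135, SO₂→64, O₃→271. Ranked high→low: 293, 271, 135, 70, 64, 57. Second-highest sub-index = 271.

271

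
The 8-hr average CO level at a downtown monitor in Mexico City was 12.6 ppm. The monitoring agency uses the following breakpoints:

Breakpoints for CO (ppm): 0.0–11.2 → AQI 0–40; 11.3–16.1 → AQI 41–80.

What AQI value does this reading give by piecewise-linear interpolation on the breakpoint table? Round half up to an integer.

CO: row 11.3–16.1 (AQI 41–80). (80−41)·(12.6−11.3)/(16.1−11.3) + 41 = 39·1.3/4.8 + 41 ≈ 51.56 → 52.

52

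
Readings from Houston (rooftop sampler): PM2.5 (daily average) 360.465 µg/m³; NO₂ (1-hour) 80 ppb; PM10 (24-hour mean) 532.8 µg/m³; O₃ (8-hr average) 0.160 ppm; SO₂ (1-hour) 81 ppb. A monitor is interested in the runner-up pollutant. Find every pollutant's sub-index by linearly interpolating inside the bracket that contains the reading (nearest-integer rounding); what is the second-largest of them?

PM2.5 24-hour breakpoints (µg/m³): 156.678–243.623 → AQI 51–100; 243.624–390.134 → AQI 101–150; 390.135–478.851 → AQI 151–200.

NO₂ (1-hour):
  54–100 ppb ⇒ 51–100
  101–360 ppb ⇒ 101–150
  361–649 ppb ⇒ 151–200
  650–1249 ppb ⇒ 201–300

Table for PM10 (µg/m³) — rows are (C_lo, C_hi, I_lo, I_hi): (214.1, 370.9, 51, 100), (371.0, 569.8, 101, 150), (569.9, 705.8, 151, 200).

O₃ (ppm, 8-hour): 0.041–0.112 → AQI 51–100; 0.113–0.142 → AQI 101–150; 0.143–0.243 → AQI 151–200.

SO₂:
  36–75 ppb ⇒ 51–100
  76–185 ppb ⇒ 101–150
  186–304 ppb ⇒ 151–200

PM2.5: 360.465 lies in 243.624–390.134, so I_lo=101, I_hi=150, C_lo=243.624, C_hi=390.134.
(150−101)/(390.134−243.624) × (360.465−243.624) + 101 = 49/146.510 × 116.841 + 101 ≈ 140.08 → 140.
NO₂: row 54–100 (AQI 51–100). (100−51)·(80−54)/(100−54) + 51 = 49·26/46 + 51 ≈ 78.70 → 79.
PM10: row 371.0–569.8 (AQI 101–150). (150−101)·(532.8−371.0)/(569.8−371.0) + 101 = 49·161.8/198.8 + 101 ≈ 140.88 → 141.
O₃: 0.160 lies in 0.143–0.243, so I_lo=151, I_hi=200, C_lo=0.143, C_hi=0.243.
(200−151)/(0.243−0.143) × (0.160−0.143) + 151 = 49/0.100 × 0.017 + 151 ≈ 159.33 → 159.
SO₂: 81 lies in 76–185, so I_lo=101, I_hi=150, C_lo=76, C_hi=185.
(150−101)/(185−76) × (81−76) + 101 = 49/109 × 5 + 101 ≈ 103.25 → 103.
Sub-indices: PM2.5→140, NO₂→79, PM10→141, O₃→159, SO₂→103. Ranked high→low: 159, 141, 140, 103, 79. Second-highest sub-index = 141.

141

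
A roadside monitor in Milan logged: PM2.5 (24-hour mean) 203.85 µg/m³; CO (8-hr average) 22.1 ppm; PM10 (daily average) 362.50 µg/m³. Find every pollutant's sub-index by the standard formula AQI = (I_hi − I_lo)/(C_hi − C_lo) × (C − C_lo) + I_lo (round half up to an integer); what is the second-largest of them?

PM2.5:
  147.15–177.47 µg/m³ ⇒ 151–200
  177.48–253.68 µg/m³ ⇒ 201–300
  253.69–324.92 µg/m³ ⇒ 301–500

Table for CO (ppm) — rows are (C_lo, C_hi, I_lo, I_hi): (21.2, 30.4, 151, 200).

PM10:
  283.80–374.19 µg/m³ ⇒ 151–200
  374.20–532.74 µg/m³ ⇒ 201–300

PM2.5: row 177.48–253.68 (AQI 201–300). (300−201)·(203.85−177.48)/(253.68−177.48) + 201 = 99·26.37/76.20 + 201 ≈ 235.26 → 235.
CO 22.1: bracket 21.2–30.4 → index 151–200; slope 49/9.2, offset 0.9.
AQI = 151 + 49/9.2·0.9 ≈ 155.79 ⇒ 156.
PM10: 362.50 ∈ [283.80, 374.19] ↔ index [151, 200].
151 + (362.50−283.80)·(200−151)/(374.19−283.80) = 151 + 78.70·49/90.39 ≈ 193.66, so AQI = 194.
Sub-indices: PM2.5→235, CO→156, PM10→194. Ranked high→low: 235, 194, 156. Second-highest sub-index = 194.

194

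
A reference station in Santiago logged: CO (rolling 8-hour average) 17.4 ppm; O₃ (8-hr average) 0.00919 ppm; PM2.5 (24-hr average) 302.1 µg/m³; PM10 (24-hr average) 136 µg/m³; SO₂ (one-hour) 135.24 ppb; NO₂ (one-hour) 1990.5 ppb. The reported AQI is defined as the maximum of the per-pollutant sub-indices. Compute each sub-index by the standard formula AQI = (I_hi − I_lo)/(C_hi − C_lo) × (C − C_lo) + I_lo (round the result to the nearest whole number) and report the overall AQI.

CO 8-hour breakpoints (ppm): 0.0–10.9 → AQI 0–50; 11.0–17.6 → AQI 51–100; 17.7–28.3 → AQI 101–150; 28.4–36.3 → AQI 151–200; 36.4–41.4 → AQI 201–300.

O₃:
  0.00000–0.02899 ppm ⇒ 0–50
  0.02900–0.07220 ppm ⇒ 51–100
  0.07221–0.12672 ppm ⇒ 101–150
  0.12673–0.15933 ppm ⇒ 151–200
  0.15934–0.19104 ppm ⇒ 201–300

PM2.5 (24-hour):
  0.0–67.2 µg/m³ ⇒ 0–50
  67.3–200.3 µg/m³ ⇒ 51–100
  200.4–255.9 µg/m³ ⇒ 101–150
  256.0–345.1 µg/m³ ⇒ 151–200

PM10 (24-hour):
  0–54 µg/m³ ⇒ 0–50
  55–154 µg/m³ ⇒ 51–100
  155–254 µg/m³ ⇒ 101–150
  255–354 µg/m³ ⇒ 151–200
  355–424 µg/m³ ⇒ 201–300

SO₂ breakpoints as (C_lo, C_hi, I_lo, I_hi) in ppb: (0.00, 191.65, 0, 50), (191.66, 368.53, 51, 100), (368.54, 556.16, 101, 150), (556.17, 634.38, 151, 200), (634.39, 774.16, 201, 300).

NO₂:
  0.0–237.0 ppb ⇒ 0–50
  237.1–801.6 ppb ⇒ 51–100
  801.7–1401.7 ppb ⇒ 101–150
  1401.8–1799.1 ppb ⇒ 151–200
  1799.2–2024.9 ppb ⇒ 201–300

285

CO: 17.4 lies in 11.0–17.6, so I_lo=51, I_hi=100, C_lo=11.0, C_hi=17.6.
(100−51)/(17.6−11.0) × (17.4−11.0) + 51 = 49/6.6 × 6.4 + 51 ≈ 98.52 → 99.
O₃ 0.00919: bracket 0.00000–0.02899 → index 0–50; slope 50/0.02899, offset 0.00919.
AQI = 0 + 50/0.02899·0.00919 ≈ 15.85 ⇒ 16.
PM2.5: 302.1 lies in 256.0–345.1, so I_lo=151, I_hi=200, C_lo=256.0, C_hi=345.1.
(200−151)/(345.1−256.0) × (302.1−256.0) + 151 = 49/89.1 × 46.1 + 151 ≈ 176.35 → 176.
PM10: 136 ∈ [55, 154] ↔ index [51, 100].
51 + (136−55)·(100−51)/(154−55) = 51 + 81·49/99 ≈ 91.09, so AQI = 91.
SO₂: 135.24 lies in 0.00–191.65, so I_lo=0, I_hi=50, C_lo=0.00, C_hi=191.65.
(50−0)/(191.65−0.00) × (135.24−0.00) + 0 = 50/191.65 × 135.24 + 0 ≈ 35.28 → 35.
NO₂ 1990.5: bracket 1799.2–2024.9 → index 201–300; slope 99/225.7, offset 191.3.
AQI = 201 + 99/225.7·191.3 ≈ 284.91 ⇒ 285.
Sub-indices: CO→99, O₃→16, PM2.5→176, PM10→91, SO₂→35, NO₂→285. Overall AQI = max = 285; dominant pollutant is NO₂.
AQI 285: Very Unhealthy.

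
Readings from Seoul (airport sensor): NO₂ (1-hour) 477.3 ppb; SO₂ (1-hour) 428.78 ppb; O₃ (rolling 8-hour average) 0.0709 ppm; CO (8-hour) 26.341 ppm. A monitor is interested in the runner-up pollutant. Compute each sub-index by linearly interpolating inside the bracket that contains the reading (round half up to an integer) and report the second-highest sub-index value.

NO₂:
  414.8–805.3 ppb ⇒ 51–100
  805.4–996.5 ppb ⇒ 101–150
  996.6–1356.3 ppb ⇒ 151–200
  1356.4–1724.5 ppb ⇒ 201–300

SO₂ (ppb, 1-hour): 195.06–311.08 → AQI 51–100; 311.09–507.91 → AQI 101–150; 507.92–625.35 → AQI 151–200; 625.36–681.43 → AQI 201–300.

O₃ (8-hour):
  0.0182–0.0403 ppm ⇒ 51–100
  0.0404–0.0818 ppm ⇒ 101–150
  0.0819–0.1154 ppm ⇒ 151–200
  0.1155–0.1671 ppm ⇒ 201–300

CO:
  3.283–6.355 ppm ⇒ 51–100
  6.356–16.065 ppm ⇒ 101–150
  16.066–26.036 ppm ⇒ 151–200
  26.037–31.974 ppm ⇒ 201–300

137

NO₂ 477.3: bracket 414.8–805.3 → index 51–100; slope 49/390.5, offset 62.5.
AQI = 51 + 49/390.5·62.5 ≈ 58.84 ⇒ 59.
SO₂ 428.78: bracket 311.09–507.91 → index 101–150; slope 49/196.82, offset 117.69.
AQI = 101 + 49/196.82·117.69 ≈ 130.30 ⇒ 130.
O₃: 0.0709 lies in 0.0404–0.0818, so I_lo=101, I_hi=150, C_lo=0.0404, C_hi=0.0818.
(150−101)/(0.0818−0.0404) × (0.0709−0.0404) + 101 = 49/0.0414 × 0.0305 + 101 ≈ 137.10 → 137.
CO: 26.341 ∈ [26.037, 31.974] ↔ index [201, 300].
201 + (26.341−26.037)·(300−201)/(31.974−26.037) = 201 + 0.304·99/5.937 ≈ 206.07, so AQI = 206.
Sub-indices: NO₂→59, SO₂→130, O₃→137, CO→206. Ranked high→low: 206, 137, 130, 59. Second-highest sub-index = 137.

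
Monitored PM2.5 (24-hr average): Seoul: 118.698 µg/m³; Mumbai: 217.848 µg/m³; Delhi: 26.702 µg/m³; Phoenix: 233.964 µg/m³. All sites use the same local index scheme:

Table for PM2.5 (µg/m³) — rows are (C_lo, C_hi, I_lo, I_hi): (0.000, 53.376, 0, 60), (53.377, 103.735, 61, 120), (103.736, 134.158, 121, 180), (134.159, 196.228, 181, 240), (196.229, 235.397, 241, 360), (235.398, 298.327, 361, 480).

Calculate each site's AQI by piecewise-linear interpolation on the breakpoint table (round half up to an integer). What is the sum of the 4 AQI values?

843

Seoul: 118.698 ∈ [103.736, 134.158] ↔ index [121, 180].
121 + (118.698−103.736)·(180−121)/(134.158−103.736) = 121 + 14.962·59/30.422 ≈ 150.02, so AQI = 150.
Mumbai: 217.848 ∈ [196.229, 235.397] ↔ index [241, 360].
241 + (217.848−196.229)·(360−241)/(235.397−196.229) = 241 + 21.619·119/39.168 ≈ 306.68, so AQI = 307.
Delhi: 26.702 ∈ [0.000, 53.376] ↔ index [0, 60].
0 + (26.702−0.000)·(60−0)/(53.376−0.000) = 0 + 26.702·60/53.376 ≈ 30.02, so AQI = 30.
Phoenix: row 196.229–235.397 (AQI 241–360). (360−241)·(233.964−196.229)/(235.397−196.229) + 241 = 119·37.735/39.168 + 241 ≈ 355.65 → 356.
AQIs: Seoul=150, Mumbai=307, Delhi=30, Phoenix=356. Sum = 150 + 307 + 30 + 356 = 843.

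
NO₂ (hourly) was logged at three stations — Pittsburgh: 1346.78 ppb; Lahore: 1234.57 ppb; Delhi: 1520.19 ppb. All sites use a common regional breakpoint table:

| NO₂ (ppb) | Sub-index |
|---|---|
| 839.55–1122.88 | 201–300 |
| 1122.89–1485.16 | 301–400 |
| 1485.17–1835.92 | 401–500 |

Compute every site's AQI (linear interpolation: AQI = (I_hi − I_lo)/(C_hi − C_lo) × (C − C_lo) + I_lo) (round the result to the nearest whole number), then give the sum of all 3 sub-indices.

1105

Pittsburgh: 1346.78 lies in 1122.89–1485.16, so I_lo=301, I_hi=400, C_lo=1122.89, C_hi=1485.16.
(400−301)/(1485.16−1122.89) × (1346.78−1122.89) + 301 = 99/362.27 × 223.89 + 301 ≈ 362.18 → 362.
Lahore: 1234.57 ∈ [1122.89, 1485.16] ↔ index [301, 400].
301 + (1234.57−1122.89)·(400−301)/(1485.16−1122.89) = 301 + 111.68·99/362.27 ≈ 331.52, so AQI = 332.
Delhi: 1520.19 ∈ [1485.17, 1835.92] ↔ index [401, 500].
401 + (1520.19−1485.17)·(500−401)/(1835.92−1485.17) = 401 + 35.02·99/350.75 ≈ 410.88, so AQI = 411.
AQIs: Pittsburgh=362, Lahore=332, Delhi=411. Sum = 362 + 332 + 411 = 1105.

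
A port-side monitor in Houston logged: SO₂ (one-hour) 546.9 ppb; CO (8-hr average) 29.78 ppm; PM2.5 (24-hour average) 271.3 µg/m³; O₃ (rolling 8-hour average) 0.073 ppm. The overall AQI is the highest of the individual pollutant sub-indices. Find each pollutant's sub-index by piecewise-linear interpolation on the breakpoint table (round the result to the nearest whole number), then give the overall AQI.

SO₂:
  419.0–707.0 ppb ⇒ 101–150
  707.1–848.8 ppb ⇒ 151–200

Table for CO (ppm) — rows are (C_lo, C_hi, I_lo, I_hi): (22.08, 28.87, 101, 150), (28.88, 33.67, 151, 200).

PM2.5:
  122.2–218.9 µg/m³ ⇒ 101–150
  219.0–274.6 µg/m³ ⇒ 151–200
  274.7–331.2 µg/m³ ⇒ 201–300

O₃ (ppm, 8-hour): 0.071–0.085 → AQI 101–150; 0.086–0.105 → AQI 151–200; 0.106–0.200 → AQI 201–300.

197

SO₂: 546.9 lies in 419.0–707.0, so I_lo=101, I_hi=150, C_lo=419.0, C_hi=707.0.
(150−101)/(707.0−419.0) × (546.9−419.0) + 101 = 49/288.0 × 127.9 + 101 ≈ 122.76 → 123.
CO 29.78: bracket 28.88–33.67 → index 151–200; slope 49/4.79, offset 0.90.
AQI = 151 + 49/4.79·0.90 ≈ 160.21 ⇒ 160.
PM2.5 271.3: bracket 219.0–274.6 → index 151–200; slope 49/55.6, offset 52.3.
AQI = 151 + 49/55.6·52.3 ≈ 197.09 ⇒ 197.
O₃: row 0.071–0.085 (AQI 101–150). (150−101)·(0.073−0.071)/(0.085−0.071) + 101 = 49·0.002/0.014 + 101 ≈ 108.00 → 108.
Sub-indices: SO₂→123, CO→160, PM2.5→197, O₃→108. Overall AQI = max = 197; dominant pollutant is PM2.5.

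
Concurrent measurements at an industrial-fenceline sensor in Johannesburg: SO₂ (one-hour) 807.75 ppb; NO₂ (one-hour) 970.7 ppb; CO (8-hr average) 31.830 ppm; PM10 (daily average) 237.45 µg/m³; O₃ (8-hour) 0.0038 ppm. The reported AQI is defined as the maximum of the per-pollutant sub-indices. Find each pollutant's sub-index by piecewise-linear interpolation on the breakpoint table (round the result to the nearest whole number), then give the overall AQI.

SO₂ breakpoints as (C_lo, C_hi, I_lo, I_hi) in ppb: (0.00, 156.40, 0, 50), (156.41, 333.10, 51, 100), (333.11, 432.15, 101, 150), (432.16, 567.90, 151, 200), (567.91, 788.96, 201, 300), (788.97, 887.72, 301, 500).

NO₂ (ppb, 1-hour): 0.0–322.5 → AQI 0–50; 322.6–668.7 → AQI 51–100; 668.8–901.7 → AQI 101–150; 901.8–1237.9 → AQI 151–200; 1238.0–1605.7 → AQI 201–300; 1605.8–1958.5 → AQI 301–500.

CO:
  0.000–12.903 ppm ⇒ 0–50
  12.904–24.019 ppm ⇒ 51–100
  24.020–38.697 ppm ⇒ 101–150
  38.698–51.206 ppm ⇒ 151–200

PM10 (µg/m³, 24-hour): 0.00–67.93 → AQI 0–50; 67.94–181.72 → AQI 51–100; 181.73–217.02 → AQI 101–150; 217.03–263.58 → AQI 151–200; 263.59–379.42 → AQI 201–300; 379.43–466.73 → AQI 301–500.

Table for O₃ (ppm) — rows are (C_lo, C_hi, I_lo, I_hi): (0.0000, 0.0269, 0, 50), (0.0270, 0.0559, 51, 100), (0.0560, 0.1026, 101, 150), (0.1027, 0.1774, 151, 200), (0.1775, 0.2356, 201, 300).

339

SO₂: 807.75 lies in 788.97–887.72, so I_lo=301, I_hi=500, C_lo=788.97, C_hi=887.72.
(500−301)/(887.72−788.97) × (807.75−788.97) + 301 = 199/98.75 × 18.78 + 301 ≈ 338.85 → 339.
NO₂ 970.7: bracket 901.8–1237.9 → index 151–200; slope 49/336.1, offset 68.9.
AQI = 151 + 49/336.1·68.9 ≈ 161.04 ⇒ 161.
CO: row 24.020–38.697 (AQI 101–150). (150−101)·(31.830−24.020)/(38.697−24.020) + 101 = 49·7.810/14.677 + 101 ≈ 127.07 → 127.
PM10: row 217.03–263.58 (AQI 151–200). (200−151)·(237.45−217.03)/(263.58−217.03) + 151 = 49·20.42/46.55 + 151 ≈ 172.49 → 172.
O₃: row 0.0000–0.0269 (AQI 0–50). (50−0)·(0.0038−0.0000)/(0.0269−0.0000) + 0 = 50·0.0038/0.0269 + 0 ≈ 7.06 → 7.
Sub-indices: SO₂→339, NO₂→161, CO→127, PM10→172, O₃→7. Overall AQI = max = 339; dominant pollutant is SO₂.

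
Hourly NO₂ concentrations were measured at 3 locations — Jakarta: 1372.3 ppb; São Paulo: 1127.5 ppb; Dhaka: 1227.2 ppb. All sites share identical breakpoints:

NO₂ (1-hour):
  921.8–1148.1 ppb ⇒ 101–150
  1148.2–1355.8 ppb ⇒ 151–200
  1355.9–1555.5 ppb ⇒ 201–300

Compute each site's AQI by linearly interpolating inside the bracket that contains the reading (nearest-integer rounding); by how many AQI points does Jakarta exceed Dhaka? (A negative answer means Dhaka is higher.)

39

Jakarta: 1372.3 ∈ [1355.9, 1555.5] ↔ index [201, 300].
201 + (1372.3−1355.9)·(300−201)/(1555.5−1355.9) = 201 + 16.4·99/199.6 ≈ 209.13, so AQI = 209.
São Paulo: 1127.5 lies in 921.8–1148.1, so I_lo=101, I_hi=150, C_lo=921.8, C_hi=1148.1.
(150−101)/(1148.1−921.8) × (1127.5−921.8) + 101 = 49/226.3 × 205.7 + 101 ≈ 145.54 → 146.
Dhaka: 1227.2 lies in 1148.2–1355.8, so I_lo=151, I_hi=200, C_lo=1148.2, C_hi=1355.8.
(200−151)/(1355.8−1148.2) × (1227.2−1148.2) + 151 = 49/207.6 × 79.0 + 151 ≈ 169.65 → 170.
AQIs: Jakarta=209, São Paulo=146, Dhaka=170. Jakarta (209) − Dhaka (170) = 39.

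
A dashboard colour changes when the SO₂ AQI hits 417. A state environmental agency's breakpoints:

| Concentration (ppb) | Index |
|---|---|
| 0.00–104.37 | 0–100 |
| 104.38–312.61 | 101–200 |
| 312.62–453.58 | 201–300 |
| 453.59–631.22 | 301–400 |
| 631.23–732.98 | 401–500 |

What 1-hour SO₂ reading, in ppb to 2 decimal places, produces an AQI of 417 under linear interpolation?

AQI 417 lies in the 401–500 band, which corresponds to 631.23–732.98 ppb.
C = 631.23 + (417−401)×(732.98−631.23)/(500−401) = 631.23 + 16×101.75/99 ≈ 647.6744 ppb → 647.67 ppb to 2 dp.

647.67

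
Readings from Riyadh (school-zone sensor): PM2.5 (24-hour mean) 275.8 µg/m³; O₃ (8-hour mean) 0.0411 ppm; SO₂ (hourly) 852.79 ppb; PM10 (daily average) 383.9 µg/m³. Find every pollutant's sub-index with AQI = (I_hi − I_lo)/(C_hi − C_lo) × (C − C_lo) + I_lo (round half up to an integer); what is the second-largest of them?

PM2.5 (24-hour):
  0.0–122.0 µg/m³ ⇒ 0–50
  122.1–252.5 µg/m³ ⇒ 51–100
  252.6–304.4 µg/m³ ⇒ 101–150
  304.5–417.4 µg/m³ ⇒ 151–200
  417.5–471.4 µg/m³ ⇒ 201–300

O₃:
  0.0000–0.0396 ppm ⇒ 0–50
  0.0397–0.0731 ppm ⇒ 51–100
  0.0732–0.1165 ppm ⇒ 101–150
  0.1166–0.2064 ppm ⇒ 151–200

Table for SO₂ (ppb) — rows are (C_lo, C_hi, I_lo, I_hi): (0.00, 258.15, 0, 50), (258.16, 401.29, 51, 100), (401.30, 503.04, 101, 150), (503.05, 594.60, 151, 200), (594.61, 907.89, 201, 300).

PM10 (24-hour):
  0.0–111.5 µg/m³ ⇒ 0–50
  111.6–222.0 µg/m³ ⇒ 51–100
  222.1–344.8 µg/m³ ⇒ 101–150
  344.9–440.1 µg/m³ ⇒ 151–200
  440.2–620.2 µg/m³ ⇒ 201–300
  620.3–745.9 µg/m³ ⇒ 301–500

171

PM2.5 275.8: bracket 252.6–304.4 → index 101–150; slope 49/51.8, offset 23.2.
AQI = 101 + 49/51.8·23.2 ≈ 122.95 ⇒ 123.
O₃: 0.0411 lies in 0.0397–0.0731, so I_lo=51, I_hi=100, C_lo=0.0397, C_hi=0.0731.
(100−51)/(0.0731−0.0397) × (0.0411−0.0397) + 51 = 49/0.0334 × 0.0014 + 51 ≈ 53.05 → 53.
SO₂: 852.79 ∈ [594.61, 907.89] ↔ index [201, 300].
201 + (852.79−594.61)·(300−201)/(907.89−594.61) = 201 + 258.18·99/313.28 ≈ 282.59, so AQI = 283.
PM10 383.9: bracket 344.9–440.1 → index 151–200; slope 49/95.2, offset 39.0.
AQI = 151 + 49/95.2·39.0 ≈ 171.07 ⇒ 171.
Sub-indices: PM2.5→123, O₃→53, SO₂→283, PM10→171. Ranked high→low: 283, 171, 123, 53. Second-highest sub-index = 171.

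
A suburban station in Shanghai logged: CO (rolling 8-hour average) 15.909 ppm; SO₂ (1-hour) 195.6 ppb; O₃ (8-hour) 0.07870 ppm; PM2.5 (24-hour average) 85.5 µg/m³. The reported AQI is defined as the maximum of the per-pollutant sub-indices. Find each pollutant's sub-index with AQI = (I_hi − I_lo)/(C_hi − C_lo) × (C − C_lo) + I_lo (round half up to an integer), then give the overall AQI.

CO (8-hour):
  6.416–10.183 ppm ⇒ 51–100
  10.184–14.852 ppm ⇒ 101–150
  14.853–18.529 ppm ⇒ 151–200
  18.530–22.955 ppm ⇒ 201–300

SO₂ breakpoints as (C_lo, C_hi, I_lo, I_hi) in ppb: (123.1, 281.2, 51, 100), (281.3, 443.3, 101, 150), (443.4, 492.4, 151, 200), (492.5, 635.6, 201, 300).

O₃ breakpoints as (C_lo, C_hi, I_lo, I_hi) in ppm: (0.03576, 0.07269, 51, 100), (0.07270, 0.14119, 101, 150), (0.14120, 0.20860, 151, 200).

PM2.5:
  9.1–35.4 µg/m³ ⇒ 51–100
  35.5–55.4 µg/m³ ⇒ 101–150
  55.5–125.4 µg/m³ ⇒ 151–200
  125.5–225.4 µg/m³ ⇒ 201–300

172

CO: 15.909 lies in 14.853–18.529, so I_lo=151, I_hi=200, C_lo=14.853, C_hi=18.529.
(200−151)/(18.529−14.853) × (15.909−14.853) + 151 = 49/3.676 × 1.056 + 151 ≈ 165.08 → 165.
SO₂: 195.6 lies in 123.1–281.2, so I_lo=51, I_hi=100, C_lo=123.1, C_hi=281.2.
(100−51)/(281.2−123.1) × (195.6−123.1) + 51 = 49/158.1 × 72.5 + 51 ≈ 73.47 → 73.
O₃: 0.07870 ∈ [0.07270, 0.14119] ↔ index [101, 150].
101 + (0.07870−0.07270)·(150−101)/(0.14119−0.07270) = 101 + 0.00600·49/0.06849 ≈ 105.29, so AQI = 105.
PM2.5: 85.5 lies in 55.5–125.4, so I_lo=151, I_hi=200, C_lo=55.5, C_hi=125.4.
(200−151)/(125.4−55.5) × (85.5−55.5) + 151 = 49/69.9 × 30.0 + 151 ≈ 172.03 → 172.
Sub-indices: CO→165, SO₂→73, O₃→105, PM2.5→172. Overall AQI = max = 172; dominant pollutant is PM2.5.
AQI 172: Unhealthy.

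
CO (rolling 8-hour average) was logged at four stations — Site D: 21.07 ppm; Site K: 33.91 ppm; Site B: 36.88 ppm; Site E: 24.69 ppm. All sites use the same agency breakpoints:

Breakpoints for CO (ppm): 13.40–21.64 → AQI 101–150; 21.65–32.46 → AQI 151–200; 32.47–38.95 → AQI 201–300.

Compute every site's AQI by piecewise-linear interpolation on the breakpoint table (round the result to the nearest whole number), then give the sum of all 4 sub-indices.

803

Site D: 21.07 lies in 13.40–21.64, so I_lo=101, I_hi=150, C_lo=13.40, C_hi=21.64.
(150−101)/(21.64−13.40) × (21.07−13.40) + 101 = 49/8.24 × 7.67 + 101 ≈ 146.61 → 147.
Site K 33.91: bracket 32.47–38.95 → index 201–300; slope 99/6.48, offset 1.44.
AQI = 201 + 99/6.48·1.44 ≈ 223.00 ⇒ 223.
Site B: row 32.47–38.95 (AQI 201–300). (300−201)·(36.88−32.47)/(38.95−32.47) + 201 = 99·4.41/6.48 + 201 ≈ 268.38 → 268.
Site E: 24.69 ∈ [21.65, 32.46] ↔ index [151, 200].
151 + (24.69−21.65)·(200−151)/(32.46−21.65) = 151 + 3.04·49/10.81 ≈ 164.78, so AQI = 165.
AQIs: Site D=147, Site K=223, Site B=268, Site E=165. Sum = 147 + 223 + 268 + 165 = 803.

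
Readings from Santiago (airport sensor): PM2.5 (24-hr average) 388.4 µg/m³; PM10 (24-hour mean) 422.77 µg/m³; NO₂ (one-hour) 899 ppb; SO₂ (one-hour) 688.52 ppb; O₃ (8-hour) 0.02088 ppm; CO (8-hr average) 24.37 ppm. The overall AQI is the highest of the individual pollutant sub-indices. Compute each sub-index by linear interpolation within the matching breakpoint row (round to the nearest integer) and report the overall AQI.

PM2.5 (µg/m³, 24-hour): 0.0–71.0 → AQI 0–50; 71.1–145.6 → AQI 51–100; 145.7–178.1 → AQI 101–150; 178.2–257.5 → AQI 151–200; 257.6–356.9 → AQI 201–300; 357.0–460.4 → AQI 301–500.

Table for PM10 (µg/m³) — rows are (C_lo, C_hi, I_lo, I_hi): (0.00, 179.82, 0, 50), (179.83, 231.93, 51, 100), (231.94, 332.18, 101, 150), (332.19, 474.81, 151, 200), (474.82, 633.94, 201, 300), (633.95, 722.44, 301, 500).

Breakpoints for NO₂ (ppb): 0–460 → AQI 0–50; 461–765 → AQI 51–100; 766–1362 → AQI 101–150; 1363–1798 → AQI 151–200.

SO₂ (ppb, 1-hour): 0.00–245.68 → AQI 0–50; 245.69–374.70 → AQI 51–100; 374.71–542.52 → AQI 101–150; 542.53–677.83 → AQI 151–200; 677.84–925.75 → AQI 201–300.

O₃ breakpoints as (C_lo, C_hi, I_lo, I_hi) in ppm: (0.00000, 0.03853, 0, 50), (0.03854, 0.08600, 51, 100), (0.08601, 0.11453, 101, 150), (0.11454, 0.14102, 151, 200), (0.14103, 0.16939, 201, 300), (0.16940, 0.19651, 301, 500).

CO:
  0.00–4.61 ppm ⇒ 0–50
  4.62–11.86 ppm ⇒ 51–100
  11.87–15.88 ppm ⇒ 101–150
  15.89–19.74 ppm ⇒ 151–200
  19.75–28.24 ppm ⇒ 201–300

361

PM2.5 388.4: bracket 357.0–460.4 → index 301–500; slope 199/103.4, offset 31.4.
AQI = 301 + 199/103.4·31.4 ≈ 361.43 ⇒ 361.
PM10: 422.77 lies in 332.19–474.81, so I_lo=151, I_hi=200, C_lo=332.19, C_hi=474.81.
(200−151)/(474.81−332.19) × (422.77−332.19) + 151 = 49/142.62 × 90.58 + 151 ≈ 182.12 → 182.
NO₂: row 766–1362 (AQI 101–150). (150−101)·(899−766)/(1362−766) + 101 = 49·133/596 + 101 ≈ 111.93 → 112.
SO₂: row 677.84–925.75 (AQI 201–300). (300−201)·(688.52−677.84)/(925.75−677.84) + 201 = 99·10.68/247.91 + 201 ≈ 205.26 → 205.
O₃: row 0.00000–0.03853 (AQI 0–50). (50−0)·(0.02088−0.00000)/(0.03853−0.00000) + 0 = 50·0.02088/0.03853 + 0 ≈ 27.10 → 27.
CO: 24.37 ∈ [19.75, 28.24] ↔ index [201, 300].
201 + (24.37−19.75)·(300−201)/(28.24−19.75) = 201 + 4.62·99/8.49 ≈ 254.87, so AQI = 255.
Sub-indices: PM2.5→361, PM10→182, NO₂→112, SO₂→205, O₃→27, CO→255. Overall AQI = max = 361; dominant pollutant is PM2.5.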